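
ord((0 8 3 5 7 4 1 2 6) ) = 9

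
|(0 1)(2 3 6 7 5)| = 10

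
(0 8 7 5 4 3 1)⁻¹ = (0 1 3 4 5 7 8)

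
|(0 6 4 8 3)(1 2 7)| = 15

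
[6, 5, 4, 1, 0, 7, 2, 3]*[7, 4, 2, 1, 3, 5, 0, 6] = [0, 5, 3, 4, 7, 6, 2, 1]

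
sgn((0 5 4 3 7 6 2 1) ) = -1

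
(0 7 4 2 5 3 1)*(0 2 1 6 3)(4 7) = (0 4 1 2 5)(3 6)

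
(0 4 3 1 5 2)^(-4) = (0 3 5)(1 2 4)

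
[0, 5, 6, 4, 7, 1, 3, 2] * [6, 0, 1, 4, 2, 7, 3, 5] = [6, 7, 3, 2, 5, 0, 4, 1]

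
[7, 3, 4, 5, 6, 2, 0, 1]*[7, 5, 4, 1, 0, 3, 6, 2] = [2, 1, 0, 3, 6, 4, 7, 5]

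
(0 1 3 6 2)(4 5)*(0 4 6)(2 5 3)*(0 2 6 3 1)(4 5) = (1 6 4)(2 5 3)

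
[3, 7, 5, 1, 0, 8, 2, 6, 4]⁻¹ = [4, 3, 6, 0, 8, 2, 7, 1, 5]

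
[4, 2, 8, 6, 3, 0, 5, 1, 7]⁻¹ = [5, 7, 1, 4, 0, 6, 3, 8, 2]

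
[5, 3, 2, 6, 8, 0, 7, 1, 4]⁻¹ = [5, 7, 2, 1, 8, 0, 3, 6, 4]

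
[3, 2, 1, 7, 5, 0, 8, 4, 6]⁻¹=[5, 2, 1, 0, 7, 4, 8, 3, 6]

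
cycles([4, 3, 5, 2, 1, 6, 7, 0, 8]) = (0 4 1 3 2 5 6 7)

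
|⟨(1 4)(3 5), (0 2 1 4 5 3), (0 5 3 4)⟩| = 120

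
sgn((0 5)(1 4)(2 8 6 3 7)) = 1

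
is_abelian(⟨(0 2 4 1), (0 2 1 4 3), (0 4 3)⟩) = no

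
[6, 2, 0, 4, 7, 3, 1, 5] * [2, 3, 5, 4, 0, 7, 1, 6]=[1, 5, 2, 0, 6, 4, 3, 7] 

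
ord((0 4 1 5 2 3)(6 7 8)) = 6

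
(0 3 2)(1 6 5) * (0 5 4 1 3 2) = (0 2 5 3)(1 6 4)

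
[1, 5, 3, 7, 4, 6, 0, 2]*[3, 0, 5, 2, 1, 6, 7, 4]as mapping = [0→0, 1→6, 2→2, 3→4, 4→1, 5→7, 6→3, 7→5]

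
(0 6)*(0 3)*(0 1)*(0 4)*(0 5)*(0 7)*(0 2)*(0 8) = (0 6 3 1 4 5 7 2 8)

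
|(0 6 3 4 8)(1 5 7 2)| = 20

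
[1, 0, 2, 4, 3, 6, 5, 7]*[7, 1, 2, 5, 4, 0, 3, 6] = [1, 7, 2, 4, 5, 3, 0, 6]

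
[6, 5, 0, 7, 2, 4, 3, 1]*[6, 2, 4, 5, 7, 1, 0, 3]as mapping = [0→0, 1→1, 2→6, 3→3, 4→4, 5→7, 6→5, 7→2]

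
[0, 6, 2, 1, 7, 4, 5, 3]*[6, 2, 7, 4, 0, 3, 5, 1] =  [6, 5, 7, 2, 1, 0, 3, 4]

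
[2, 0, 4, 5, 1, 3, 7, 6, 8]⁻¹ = [1, 4, 0, 5, 2, 3, 7, 6, 8]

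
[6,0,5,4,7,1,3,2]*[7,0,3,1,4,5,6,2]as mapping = [0→6,1→7,2→5,3→4,4→2,5→0,6→1,7→3]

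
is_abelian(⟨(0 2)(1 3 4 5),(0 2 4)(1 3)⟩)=no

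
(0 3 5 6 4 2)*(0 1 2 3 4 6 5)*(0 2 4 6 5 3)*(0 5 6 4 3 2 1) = (0 4 5 2)(1 3)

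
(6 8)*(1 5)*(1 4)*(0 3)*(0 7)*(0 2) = (0 3 7 2)(1 5 4)(6 8)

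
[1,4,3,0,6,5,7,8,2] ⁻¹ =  [3,0,8,2,1,5,4,6,7] 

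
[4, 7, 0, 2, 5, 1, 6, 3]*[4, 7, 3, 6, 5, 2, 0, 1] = [5, 1, 4, 3, 2, 7, 0, 6]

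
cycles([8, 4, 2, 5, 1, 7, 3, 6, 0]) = (0 8)(1 4)(3 5 7 6)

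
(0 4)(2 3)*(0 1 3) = (0 4 1 3 2)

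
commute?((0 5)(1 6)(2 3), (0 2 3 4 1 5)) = no:(0 5)(1 6)(2 3)*(0 2 3 4 1 5) = (1 6 5 2 4), (0 2 3 4 1 5)*(0 5)(1 6)(2 3) = (0 3 4 6 1)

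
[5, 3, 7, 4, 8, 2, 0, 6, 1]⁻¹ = [6, 8, 5, 1, 3, 0, 7, 2, 4]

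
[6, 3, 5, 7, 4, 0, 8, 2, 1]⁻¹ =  [5, 8, 7, 1, 4, 2, 0, 3, 6]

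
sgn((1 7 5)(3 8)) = -1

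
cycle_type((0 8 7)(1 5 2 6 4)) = 3.5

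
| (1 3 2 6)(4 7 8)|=12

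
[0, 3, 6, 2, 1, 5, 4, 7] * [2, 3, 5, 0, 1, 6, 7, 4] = [2, 0, 7, 5, 3, 6, 1, 4]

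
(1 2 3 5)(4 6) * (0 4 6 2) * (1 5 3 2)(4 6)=(0 6 4 1)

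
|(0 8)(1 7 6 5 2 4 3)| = 14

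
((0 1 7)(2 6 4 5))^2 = (0 7 1)(2 4)(5 6)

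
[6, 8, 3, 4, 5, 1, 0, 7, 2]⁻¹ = [6, 5, 8, 2, 3, 4, 0, 7, 1]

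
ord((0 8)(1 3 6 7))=4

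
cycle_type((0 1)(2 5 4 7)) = 2.4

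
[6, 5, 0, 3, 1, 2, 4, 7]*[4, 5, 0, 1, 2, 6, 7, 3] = [7, 6, 4, 1, 5, 0, 2, 3]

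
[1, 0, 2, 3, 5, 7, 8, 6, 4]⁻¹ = [1, 0, 2, 3, 8, 4, 7, 5, 6]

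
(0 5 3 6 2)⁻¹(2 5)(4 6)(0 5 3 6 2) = (0 3)(2 4)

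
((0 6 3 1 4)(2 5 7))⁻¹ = (0 4 1 3 6)(2 7 5)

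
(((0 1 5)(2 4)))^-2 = (0 1 5)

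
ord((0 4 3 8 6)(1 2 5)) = 15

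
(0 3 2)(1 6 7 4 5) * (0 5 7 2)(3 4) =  (0 4 7 3)(1 6 2 5)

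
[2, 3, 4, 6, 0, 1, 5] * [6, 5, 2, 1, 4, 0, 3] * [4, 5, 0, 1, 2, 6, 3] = [0, 5, 2, 1, 3, 6, 4]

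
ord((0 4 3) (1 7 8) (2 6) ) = 6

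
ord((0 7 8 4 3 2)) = 6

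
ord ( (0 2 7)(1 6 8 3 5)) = 15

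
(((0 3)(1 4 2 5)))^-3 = (0 3)(1 4 2 5)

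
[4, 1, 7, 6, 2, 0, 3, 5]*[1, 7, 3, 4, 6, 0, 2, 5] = [6, 7, 5, 2, 3, 1, 4, 0]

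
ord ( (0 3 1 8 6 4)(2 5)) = 6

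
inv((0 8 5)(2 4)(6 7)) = (0 5 8)(2 4)(6 7)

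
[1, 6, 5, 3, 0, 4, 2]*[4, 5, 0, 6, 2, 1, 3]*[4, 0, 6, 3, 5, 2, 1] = [2, 3, 0, 1, 5, 6, 4]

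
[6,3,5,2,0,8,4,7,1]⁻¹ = [4,8,3,1,6,2,0,7,5]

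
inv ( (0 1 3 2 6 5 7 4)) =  (0 4 7 5 6 2 3 1)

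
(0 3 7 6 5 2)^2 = (0 7 5)(2 3 6)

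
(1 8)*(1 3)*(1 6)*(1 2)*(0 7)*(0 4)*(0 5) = (0 7 4 5)(1 8 3 6 2)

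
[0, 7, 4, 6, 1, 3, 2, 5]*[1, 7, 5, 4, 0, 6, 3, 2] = [1, 2, 0, 3, 7, 4, 5, 6]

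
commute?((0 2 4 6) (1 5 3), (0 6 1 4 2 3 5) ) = no:(0 2 4 6) (1 5 3)*(0 6 1 4 2 3 5) = (0 3 4 1), (0 6 1 4 2 3 5)*(0 2 4 6) (1 5 3) = (1 6 5 2) 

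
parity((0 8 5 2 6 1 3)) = even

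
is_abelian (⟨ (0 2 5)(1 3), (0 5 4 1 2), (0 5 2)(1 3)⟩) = no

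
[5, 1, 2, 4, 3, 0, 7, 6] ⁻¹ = [5, 1, 2, 4, 3, 0, 7, 6] 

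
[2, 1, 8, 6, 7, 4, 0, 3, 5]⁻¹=[6, 1, 0, 7, 5, 8, 3, 4, 2]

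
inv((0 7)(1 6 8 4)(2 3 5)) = (0 7)(1 4 8 6)(2 5 3)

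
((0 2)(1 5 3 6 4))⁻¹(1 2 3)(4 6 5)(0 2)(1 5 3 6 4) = (0 6 5)(1 4 3)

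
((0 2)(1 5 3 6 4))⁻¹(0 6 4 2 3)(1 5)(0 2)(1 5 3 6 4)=(0 6 2 4 1)(3 5)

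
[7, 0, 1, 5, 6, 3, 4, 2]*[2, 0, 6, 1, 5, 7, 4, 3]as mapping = [0→3, 1→2, 2→0, 3→7, 4→4, 5→1, 6→5, 7→6]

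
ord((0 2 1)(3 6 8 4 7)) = 15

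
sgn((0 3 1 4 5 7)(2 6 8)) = -1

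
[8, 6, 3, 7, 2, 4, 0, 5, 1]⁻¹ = [6, 8, 4, 2, 5, 7, 1, 3, 0]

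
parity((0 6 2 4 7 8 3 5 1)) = even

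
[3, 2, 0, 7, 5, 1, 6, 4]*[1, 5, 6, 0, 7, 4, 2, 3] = [0, 6, 1, 3, 4, 5, 2, 7]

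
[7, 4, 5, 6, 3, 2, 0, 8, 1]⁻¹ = [6, 8, 5, 4, 1, 2, 3, 0, 7]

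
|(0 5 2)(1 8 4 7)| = 12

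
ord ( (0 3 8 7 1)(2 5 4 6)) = 20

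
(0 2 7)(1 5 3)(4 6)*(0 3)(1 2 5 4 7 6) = (0 5)(1 4)(2 6 7 3)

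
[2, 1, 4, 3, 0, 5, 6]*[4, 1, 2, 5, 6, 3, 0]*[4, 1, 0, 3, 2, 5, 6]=[0, 1, 6, 5, 2, 3, 4]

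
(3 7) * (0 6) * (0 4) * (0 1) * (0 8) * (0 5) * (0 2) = (0 6 4 1 8 5 2)(3 7)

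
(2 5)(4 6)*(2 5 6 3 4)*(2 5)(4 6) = (2 4 3 6 5)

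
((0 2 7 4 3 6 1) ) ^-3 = (0 3 2 6 7 1 4) 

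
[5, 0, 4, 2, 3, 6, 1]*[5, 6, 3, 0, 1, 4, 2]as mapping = [0→4, 1→5, 2→1, 3→3, 4→0, 5→2, 6→6]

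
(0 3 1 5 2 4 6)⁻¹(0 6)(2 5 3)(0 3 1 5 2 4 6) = (0 3)(1 4 2)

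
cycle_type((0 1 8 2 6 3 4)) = 7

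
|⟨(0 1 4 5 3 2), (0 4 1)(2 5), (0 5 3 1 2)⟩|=720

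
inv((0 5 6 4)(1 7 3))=(0 4 6 5)(1 3 7)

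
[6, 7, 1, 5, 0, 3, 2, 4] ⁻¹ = [4, 2, 6, 5, 7, 3, 0, 1] 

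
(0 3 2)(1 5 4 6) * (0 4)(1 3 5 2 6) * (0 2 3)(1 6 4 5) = (0 1 3 4 6)(2 5)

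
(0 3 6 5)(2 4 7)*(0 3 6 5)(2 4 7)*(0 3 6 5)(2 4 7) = (0 5 6 3)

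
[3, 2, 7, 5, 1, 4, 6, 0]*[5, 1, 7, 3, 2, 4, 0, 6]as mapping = [0→3, 1→7, 2→6, 3→4, 4→1, 5→2, 6→0, 7→5]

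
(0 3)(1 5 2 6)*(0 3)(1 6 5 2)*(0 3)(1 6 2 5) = (0 3)(1 5 6 2)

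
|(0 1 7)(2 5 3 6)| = 12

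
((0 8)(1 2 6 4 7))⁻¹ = (0 8)(1 7 4 6 2)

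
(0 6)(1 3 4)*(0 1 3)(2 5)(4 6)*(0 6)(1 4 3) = (0 3)(1 6 4)(2 5)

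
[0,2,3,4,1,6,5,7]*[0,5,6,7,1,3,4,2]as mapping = [0→0,1→6,2→7,3→1,4→5,5→4,6→3,7→2]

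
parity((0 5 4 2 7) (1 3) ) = odd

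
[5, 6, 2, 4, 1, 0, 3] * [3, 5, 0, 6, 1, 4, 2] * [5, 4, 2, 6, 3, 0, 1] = [3, 2, 5, 4, 0, 6, 1]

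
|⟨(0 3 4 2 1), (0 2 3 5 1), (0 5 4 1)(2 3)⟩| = 360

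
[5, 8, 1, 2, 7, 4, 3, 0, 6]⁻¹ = [7, 2, 3, 6, 5, 0, 8, 4, 1]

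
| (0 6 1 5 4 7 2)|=7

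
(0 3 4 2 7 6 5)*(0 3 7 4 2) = (0 7 6 5 3 2 4) 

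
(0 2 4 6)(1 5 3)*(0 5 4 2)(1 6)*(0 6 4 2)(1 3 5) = (0 6 1 2)(3 4)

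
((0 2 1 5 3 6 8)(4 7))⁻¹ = (0 8 6 3 5 1 2)(4 7)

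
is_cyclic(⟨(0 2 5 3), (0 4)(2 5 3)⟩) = no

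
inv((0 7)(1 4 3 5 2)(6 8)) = (0 7)(1 2 5 3 4)(6 8)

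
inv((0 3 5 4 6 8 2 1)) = (0 1 2 8 6 4 5 3)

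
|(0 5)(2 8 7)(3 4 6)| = 6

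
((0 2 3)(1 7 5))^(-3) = ()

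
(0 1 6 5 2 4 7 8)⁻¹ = (0 8 7 4 2 5 6 1)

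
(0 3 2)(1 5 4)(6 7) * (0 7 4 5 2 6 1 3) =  (1 2 7)(3 6 4)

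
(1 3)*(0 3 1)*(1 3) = (0 1 3)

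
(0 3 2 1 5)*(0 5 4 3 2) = (0 2 1 4 3)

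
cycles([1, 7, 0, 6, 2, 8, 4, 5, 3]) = (0 1 7 5 8 3 6 4 2)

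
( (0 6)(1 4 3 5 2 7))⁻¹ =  (0 6)(1 7 2 5 3 4)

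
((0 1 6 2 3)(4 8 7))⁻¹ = (0 3 2 6 1)(4 7 8)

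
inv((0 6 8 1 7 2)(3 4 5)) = (0 2 7 1 8 6)(3 5 4)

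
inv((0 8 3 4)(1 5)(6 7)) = (0 4 3 8)(1 5)(6 7)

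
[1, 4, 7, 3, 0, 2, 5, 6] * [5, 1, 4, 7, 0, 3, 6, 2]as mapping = [0→1, 1→0, 2→2, 3→7, 4→5, 5→4, 6→3, 7→6]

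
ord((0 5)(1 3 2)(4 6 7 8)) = 12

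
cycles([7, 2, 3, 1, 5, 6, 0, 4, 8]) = (0 7 4 5 6)(1 2 3)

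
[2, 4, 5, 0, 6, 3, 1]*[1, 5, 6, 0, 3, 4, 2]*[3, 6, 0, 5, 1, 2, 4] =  [4, 5, 1, 6, 0, 3, 2]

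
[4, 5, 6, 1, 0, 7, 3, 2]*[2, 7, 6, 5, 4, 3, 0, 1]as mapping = [0→4, 1→3, 2→0, 3→7, 4→2, 5→1, 6→5, 7→6]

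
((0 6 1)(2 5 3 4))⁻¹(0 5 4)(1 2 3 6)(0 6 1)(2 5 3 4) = (0 5 4 1)(2 6 3)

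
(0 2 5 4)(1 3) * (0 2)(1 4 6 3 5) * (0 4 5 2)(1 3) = (0 4)(1 2 3 5 6)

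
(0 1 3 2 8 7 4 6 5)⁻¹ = (0 5 6 4 7 8 2 3 1)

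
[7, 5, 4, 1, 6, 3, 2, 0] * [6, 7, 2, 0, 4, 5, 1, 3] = [3, 5, 4, 7, 1, 0, 2, 6]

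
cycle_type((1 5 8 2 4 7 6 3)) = 8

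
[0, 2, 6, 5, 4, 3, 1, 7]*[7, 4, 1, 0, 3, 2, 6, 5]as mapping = [0→7, 1→1, 2→6, 3→2, 4→3, 5→0, 6→4, 7→5]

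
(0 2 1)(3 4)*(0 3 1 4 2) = (1 3 2 4)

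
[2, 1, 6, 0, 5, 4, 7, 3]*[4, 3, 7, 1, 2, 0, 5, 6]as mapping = [0→7, 1→3, 2→5, 3→4, 4→0, 5→2, 6→6, 7→1]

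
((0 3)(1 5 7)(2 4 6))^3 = (0 3)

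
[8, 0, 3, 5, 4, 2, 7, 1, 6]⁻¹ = [1, 7, 5, 2, 4, 3, 8, 6, 0]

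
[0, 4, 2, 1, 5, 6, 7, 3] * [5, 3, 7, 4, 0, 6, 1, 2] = [5, 0, 7, 3, 6, 1, 2, 4]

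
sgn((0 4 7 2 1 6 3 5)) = -1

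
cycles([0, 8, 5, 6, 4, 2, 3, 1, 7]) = (1 8 7) (2 5) (3 6) 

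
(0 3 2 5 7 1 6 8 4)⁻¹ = (0 4 8 6 1 7 5 2 3)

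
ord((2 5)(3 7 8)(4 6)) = 6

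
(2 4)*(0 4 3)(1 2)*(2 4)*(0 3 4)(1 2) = (0 1)(2 4)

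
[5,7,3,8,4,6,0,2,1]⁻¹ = [6,8,7,2,4,0,5,1,3]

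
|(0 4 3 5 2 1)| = 6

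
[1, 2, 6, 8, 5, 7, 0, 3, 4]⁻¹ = [6, 0, 1, 7, 8, 4, 2, 5, 3]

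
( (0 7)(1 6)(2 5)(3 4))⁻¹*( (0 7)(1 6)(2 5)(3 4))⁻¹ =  ()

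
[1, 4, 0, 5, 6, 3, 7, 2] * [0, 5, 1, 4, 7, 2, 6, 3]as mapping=[0→5, 1→7, 2→0, 3→2, 4→6, 5→4, 6→3, 7→1]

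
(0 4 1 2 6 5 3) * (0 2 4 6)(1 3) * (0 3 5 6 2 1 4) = (0 2 3 1)(4 5)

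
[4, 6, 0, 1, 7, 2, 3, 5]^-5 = [0, 6, 2, 1, 4, 5, 3, 7]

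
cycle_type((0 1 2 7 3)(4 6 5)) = 3.5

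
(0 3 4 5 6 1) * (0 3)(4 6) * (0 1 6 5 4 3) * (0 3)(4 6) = (0 1 3 5)(4 6)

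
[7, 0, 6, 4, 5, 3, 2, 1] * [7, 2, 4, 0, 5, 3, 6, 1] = [1, 7, 6, 5, 3, 0, 4, 2]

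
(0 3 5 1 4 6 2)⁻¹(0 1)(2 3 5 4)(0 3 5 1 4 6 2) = (0 5 1 6)(3 4)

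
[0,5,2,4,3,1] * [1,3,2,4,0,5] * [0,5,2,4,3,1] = [5,1,2,0,3,4]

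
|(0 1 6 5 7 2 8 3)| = 8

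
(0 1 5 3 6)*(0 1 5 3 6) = (0 5 6 1 3)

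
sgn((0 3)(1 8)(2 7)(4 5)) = 1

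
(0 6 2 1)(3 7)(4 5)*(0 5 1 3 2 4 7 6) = (1 5 7 2 3 6 4)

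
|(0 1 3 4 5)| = 5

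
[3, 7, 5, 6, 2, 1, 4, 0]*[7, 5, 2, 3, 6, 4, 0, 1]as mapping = [0→3, 1→1, 2→4, 3→0, 4→2, 5→5, 6→6, 7→7]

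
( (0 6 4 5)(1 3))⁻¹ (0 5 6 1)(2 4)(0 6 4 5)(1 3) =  (0 4 3 6)(2 5)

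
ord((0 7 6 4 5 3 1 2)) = 8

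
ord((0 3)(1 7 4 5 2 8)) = 6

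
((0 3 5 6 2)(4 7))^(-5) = (4 7)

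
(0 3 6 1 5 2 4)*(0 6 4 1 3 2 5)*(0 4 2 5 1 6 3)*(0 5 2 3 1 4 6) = (0 2)(1 6 5 4)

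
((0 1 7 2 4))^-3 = (0 7 4 1 2)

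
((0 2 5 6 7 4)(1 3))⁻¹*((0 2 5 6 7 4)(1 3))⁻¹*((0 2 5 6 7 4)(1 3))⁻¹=(0 6)(1 3)(2 7)(4 5)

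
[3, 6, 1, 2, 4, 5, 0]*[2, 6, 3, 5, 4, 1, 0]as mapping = [0→5, 1→0, 2→6, 3→3, 4→4, 5→1, 6→2]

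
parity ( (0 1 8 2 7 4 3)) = even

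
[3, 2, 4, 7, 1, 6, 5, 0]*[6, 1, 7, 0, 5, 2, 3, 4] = [0, 7, 5, 4, 1, 3, 2, 6]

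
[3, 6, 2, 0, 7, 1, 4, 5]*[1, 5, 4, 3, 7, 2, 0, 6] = [3, 0, 4, 1, 6, 5, 7, 2]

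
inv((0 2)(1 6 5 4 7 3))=(0 2)(1 3 7 4 5 6)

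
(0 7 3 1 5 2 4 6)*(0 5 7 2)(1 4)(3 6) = (0 2 1 7 6 5)(3 4)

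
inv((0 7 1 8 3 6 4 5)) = (0 5 4 6 3 8 1 7)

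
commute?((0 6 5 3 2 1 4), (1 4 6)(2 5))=no:(0 6 5 3 2 1 4)*(1 4 6)(2 5)=(0 1 6 2 4)(3 5), (1 4 6)(2 5)*(0 6 5 3 2 1 4)=(0 6 4 5 1)(2 3)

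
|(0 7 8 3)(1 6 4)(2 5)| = 12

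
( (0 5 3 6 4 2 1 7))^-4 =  (0 4)(1 3)(2 5)(6 7)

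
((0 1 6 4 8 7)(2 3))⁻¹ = (0 7 8 4 6 1)(2 3)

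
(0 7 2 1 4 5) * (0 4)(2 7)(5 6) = (0 2 1)(4 6 5)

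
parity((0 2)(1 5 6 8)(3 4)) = odd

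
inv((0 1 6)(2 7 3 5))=(0 6 1)(2 5 3 7)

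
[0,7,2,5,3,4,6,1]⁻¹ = [0,7,2,4,5,3,6,1]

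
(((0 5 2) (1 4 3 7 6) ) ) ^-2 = (0 5 2) (1 7 4 6 3) 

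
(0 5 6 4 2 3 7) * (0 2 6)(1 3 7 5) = (0 1 3 5)(2 7)(4 6)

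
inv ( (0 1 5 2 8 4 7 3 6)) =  (0 6 3 7 4 8 2 5 1)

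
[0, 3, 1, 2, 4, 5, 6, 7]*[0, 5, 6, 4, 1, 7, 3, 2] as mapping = [0→0, 1→4, 2→5, 3→6, 4→1, 5→7, 6→3, 7→2] 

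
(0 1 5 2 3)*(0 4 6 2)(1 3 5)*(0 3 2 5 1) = (0 2 1)(3 4 6 5)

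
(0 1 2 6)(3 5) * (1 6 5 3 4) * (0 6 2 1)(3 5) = (0 2 3 5 4)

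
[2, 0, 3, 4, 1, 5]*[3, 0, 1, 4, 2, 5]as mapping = [0→1, 1→3, 2→4, 3→2, 4→0, 5→5]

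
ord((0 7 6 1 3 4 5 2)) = 8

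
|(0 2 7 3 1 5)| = 6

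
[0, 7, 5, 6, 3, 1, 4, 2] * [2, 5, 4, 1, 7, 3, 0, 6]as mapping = [0→2, 1→6, 2→3, 3→0, 4→1, 5→5, 6→7, 7→4]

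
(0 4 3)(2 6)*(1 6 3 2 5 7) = (0 4 2 3)(1 6 5 7)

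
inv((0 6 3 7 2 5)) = (0 5 2 7 3 6)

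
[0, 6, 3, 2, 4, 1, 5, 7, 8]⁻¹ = [0, 5, 3, 2, 4, 6, 1, 7, 8]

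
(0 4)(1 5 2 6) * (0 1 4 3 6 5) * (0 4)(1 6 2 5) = (0 3 2 1 4 6)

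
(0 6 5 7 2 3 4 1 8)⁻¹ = (0 8 1 4 3 2 7 5 6)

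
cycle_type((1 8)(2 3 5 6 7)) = 2.5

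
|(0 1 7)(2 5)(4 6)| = 6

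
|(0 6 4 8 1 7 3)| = 7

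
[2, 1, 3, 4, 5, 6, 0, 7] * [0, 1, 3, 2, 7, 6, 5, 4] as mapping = [0→3, 1→1, 2→2, 3→7, 4→6, 5→5, 6→0, 7→4] 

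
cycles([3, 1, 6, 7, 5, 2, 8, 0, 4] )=(0 3 7)(2 6 8 4 5)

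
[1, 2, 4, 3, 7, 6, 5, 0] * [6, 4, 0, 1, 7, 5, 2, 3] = [4, 0, 7, 1, 3, 2, 5, 6]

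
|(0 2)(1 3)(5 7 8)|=6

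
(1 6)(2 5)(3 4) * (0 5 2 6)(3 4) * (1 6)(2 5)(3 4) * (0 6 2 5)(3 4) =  (0 5 1 6 2)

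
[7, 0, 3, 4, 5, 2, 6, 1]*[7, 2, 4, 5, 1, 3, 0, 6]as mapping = [0→6, 1→7, 2→5, 3→1, 4→3, 5→4, 6→0, 7→2]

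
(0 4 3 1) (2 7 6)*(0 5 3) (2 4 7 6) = (0 7 2 6 4) (1 5 3) 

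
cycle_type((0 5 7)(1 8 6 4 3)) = 3.5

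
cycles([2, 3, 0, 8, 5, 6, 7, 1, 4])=(0 2)(1 3 8 4 5 6 7)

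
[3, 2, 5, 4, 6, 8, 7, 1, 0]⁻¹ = [8, 7, 1, 0, 3, 2, 4, 6, 5]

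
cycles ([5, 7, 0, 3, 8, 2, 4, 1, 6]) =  (0 5 2)(1 7)(4 8 6)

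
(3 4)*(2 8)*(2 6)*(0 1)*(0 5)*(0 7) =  (0 1 5 7)(2 8 6)(3 4)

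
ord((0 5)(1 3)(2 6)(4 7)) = 2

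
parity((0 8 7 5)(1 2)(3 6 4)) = even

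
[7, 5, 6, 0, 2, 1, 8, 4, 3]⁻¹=[3, 5, 4, 8, 7, 1, 2, 0, 6]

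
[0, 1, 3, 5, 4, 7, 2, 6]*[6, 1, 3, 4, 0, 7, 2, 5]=[6, 1, 4, 7, 0, 5, 3, 2]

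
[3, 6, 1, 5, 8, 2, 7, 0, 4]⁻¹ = [7, 2, 5, 0, 8, 3, 1, 6, 4]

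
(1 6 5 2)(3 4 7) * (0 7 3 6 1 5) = (0 7 6)(2 5)(3 4)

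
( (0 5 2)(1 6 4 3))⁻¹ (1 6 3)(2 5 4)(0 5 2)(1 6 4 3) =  (0 2 3)(1 6 4)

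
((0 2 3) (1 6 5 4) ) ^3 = (1 4 5 6) 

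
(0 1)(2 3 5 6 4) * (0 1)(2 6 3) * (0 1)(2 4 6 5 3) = (0 1)(2 4 5)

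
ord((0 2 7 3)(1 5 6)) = 12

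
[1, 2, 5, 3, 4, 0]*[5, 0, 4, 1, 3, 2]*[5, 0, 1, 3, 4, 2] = [5, 4, 1, 0, 3, 2]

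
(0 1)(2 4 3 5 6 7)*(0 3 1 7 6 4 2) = (0 7)(1 3 5 4)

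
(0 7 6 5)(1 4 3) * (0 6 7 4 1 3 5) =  (0 4 5 6)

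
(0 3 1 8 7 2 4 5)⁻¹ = (0 5 4 2 7 8 1 3)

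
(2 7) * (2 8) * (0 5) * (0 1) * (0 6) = (0 5 1 6)(2 7 8)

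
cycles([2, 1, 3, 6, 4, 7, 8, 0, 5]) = (0 2 3 6 8 5 7)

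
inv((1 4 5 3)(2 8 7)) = (1 3 5 4)(2 7 8)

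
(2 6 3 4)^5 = (2 6 3 4)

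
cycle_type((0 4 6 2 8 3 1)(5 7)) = 2.7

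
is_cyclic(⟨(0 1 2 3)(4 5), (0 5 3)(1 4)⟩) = no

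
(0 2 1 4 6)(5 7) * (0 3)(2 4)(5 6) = (0 4 5 7 6 3)(1 2)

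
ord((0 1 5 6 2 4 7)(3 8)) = 14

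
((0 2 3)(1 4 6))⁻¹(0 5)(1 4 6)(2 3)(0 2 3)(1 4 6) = (0 3)(1 4 6)(2 5)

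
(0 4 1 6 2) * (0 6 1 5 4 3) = (0 3) (2 6) (4 5) 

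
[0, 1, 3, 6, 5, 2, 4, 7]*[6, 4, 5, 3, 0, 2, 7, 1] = [6, 4, 3, 7, 2, 5, 0, 1]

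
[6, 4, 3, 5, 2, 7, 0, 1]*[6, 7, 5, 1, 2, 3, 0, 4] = [0, 2, 1, 3, 5, 4, 6, 7]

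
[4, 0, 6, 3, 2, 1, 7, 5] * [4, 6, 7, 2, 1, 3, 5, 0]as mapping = [0→1, 1→4, 2→5, 3→2, 4→7, 5→6, 6→0, 7→3]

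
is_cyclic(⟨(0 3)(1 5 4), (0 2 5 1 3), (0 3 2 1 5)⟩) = no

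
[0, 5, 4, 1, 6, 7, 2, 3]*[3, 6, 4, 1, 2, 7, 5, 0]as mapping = [0→3, 1→7, 2→2, 3→6, 4→5, 5→0, 6→4, 7→1]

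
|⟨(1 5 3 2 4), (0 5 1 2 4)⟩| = 360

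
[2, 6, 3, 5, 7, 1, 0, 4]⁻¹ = [6, 5, 0, 2, 7, 3, 1, 4]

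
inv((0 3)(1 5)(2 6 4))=(0 3)(1 5)(2 4 6)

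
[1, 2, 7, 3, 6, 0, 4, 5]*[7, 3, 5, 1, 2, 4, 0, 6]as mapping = [0→3, 1→5, 2→6, 3→1, 4→0, 5→7, 6→2, 7→4]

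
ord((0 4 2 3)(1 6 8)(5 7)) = 12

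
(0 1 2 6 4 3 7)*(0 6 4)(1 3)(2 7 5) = (0 3 5 2 4 1 7 6)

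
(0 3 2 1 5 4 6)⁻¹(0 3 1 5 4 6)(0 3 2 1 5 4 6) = (0 3 2 5 4 6)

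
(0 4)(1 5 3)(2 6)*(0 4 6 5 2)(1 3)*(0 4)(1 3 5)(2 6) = (0 2 1 6 4)(3 5)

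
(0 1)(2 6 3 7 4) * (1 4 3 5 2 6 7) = (0 4 6 5 2 7 3 1)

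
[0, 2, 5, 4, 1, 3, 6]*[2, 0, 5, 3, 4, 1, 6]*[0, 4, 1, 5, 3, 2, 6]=[1, 2, 4, 3, 0, 5, 6]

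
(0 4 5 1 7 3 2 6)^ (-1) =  (0 6 2 3 7 1 5 4)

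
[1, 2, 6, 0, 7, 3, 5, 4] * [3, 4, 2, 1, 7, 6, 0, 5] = [4, 2, 0, 3, 5, 1, 6, 7]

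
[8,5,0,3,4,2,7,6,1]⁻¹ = [2,8,5,3,4,1,7,6,0]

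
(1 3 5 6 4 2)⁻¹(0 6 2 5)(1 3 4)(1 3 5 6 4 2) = (0 4 1 6)(2 3 5)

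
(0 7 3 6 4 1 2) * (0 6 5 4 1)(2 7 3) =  (0 3 5 4)(1 7 2 6)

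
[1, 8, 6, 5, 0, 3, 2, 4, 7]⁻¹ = [4, 0, 6, 5, 7, 3, 2, 8, 1]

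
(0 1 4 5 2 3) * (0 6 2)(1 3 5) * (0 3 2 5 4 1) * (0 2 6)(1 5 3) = (0 6 3)(1 5)(2 4)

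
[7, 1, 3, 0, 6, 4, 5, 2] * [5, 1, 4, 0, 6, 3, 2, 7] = [7, 1, 0, 5, 2, 6, 3, 4]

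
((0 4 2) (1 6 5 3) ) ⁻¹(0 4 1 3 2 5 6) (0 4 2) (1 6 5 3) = (0 3 5 4 2 6 1) 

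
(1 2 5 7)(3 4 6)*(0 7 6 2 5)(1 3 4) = (0 7 3 1 5 6 4 2)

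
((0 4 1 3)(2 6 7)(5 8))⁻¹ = (0 3 1 4)(2 7 6)(5 8)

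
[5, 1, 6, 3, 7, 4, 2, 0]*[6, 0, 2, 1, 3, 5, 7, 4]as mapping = [0→5, 1→0, 2→7, 3→1, 4→4, 5→3, 6→2, 7→6]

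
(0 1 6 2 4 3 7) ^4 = (0 4 1 3 6 7 2) 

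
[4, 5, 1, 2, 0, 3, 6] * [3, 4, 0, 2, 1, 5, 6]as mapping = [0→1, 1→5, 2→4, 3→0, 4→3, 5→2, 6→6]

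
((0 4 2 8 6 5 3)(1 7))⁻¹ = (0 3 5 6 8 2 4)(1 7)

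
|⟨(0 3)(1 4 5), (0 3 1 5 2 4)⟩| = 720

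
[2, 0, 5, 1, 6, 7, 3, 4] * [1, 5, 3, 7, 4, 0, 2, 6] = [3, 1, 0, 5, 2, 6, 7, 4]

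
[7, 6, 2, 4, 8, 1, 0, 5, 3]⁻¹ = [6, 5, 2, 8, 3, 7, 1, 0, 4]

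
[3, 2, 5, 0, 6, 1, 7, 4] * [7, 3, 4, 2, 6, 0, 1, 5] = [2, 4, 0, 7, 1, 3, 5, 6]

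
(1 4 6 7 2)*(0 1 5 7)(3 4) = (0 1 3 4 6)(2 5 7)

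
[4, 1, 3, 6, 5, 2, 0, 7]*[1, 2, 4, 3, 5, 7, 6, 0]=[5, 2, 3, 6, 7, 4, 1, 0]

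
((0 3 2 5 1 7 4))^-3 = (0 1 3 7 2 4 5)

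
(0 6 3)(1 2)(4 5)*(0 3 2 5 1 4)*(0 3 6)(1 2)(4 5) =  (1 4 2 5 3 6)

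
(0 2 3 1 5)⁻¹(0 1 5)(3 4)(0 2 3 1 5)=(0 2 5)(1 4)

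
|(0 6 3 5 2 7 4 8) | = 8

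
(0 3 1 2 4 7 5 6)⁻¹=(0 6 5 7 4 2 1 3)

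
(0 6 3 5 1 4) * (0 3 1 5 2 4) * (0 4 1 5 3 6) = (1 4 6 5 3 2)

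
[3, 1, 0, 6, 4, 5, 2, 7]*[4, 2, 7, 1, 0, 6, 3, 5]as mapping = [0→1, 1→2, 2→4, 3→3, 4→0, 5→6, 6→7, 7→5]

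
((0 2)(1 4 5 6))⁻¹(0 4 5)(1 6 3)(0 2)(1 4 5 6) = (1 3 4)(2 5 6)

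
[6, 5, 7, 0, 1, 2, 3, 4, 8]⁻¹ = [3, 4, 5, 6, 7, 1, 0, 2, 8]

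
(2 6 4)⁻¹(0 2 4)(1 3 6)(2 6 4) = (0 6 2)(1 3 4)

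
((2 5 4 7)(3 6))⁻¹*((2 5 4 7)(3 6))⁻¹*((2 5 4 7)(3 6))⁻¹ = (2 5 4 7)(3 6)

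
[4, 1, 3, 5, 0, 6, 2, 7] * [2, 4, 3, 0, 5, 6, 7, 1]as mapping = [0→5, 1→4, 2→0, 3→6, 4→2, 5→7, 6→3, 7→1]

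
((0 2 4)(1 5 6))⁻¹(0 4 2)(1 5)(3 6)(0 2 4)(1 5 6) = (0 4 2)(1 3)(5 6)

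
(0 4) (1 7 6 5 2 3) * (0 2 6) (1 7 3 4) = (0 1 3 7) (2 4) (5 6) 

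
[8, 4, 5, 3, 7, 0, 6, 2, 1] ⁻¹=[5, 8, 7, 3, 1, 2, 6, 4, 0] 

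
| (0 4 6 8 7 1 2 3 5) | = 9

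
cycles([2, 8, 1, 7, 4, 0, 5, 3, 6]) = (0 2 1 8 6 5)(3 7)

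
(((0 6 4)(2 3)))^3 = (2 3)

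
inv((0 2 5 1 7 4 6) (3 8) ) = (0 6 4 7 1 5 2) (3 8) 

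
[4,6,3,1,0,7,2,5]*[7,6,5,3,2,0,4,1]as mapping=[0→2,1→4,2→3,3→6,4→7,5→1,6→5,7→0]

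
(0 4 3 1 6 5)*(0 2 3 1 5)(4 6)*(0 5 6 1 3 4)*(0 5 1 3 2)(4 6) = (0 3 4 2 6 1 5)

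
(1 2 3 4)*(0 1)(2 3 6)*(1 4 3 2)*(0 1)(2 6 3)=(0 4 1 6)(2 3)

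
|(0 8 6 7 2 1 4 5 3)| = 9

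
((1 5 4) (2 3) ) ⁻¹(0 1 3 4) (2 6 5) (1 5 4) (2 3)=(0 5 2 1) (3 6 4) 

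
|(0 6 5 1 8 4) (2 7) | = 6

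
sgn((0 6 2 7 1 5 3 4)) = -1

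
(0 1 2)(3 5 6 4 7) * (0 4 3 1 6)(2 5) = (0 6 3 2 4 7 1 5)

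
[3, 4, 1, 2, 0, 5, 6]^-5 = [0, 1, 2, 3, 4, 5, 6]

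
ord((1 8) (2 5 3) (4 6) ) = 6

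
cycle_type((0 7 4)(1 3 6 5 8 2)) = 3.6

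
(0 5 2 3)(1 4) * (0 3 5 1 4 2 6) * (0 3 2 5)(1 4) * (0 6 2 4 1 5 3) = (0 1 3 4 5 2 6)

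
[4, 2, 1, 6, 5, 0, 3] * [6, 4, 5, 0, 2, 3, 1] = [2, 5, 4, 1, 3, 6, 0]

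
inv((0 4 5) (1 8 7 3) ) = (0 5 4) (1 3 7 8) 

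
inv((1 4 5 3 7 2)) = (1 2 7 3 5 4)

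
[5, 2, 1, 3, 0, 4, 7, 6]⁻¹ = [4, 2, 1, 3, 5, 0, 7, 6]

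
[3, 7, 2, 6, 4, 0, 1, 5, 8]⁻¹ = [5, 6, 2, 0, 4, 7, 3, 1, 8]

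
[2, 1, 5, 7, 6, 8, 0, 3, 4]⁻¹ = [6, 1, 0, 7, 8, 2, 4, 3, 5]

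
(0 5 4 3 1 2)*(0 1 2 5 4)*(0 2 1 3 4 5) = (0 5 2 3 1)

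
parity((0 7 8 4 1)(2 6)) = odd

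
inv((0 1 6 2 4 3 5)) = (0 5 3 4 2 6 1)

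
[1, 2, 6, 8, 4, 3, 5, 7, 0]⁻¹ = [8, 0, 1, 5, 4, 6, 2, 7, 3]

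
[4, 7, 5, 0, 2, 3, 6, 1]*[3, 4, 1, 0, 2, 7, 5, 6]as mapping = [0→2, 1→6, 2→7, 3→3, 4→1, 5→0, 6→5, 7→4]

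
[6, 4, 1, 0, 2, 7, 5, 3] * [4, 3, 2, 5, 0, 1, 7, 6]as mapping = [0→7, 1→0, 2→3, 3→4, 4→2, 5→6, 6→1, 7→5]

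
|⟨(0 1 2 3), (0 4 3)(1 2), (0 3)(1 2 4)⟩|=120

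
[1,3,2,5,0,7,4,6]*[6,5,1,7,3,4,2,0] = [5,7,1,4,6,0,3,2]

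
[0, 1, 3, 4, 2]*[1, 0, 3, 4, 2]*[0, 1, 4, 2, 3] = [1, 0, 3, 4, 2]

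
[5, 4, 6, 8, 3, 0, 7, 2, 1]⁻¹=[5, 8, 7, 4, 1, 0, 2, 6, 3]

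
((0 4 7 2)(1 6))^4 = ()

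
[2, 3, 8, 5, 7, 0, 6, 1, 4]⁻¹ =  [5, 7, 0, 1, 8, 3, 6, 4, 2]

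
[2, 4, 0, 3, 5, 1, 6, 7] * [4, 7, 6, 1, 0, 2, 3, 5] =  [6, 0, 4, 1, 2, 7, 3, 5]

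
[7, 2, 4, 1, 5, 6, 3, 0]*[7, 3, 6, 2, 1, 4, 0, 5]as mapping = [0→5, 1→6, 2→1, 3→3, 4→4, 5→0, 6→2, 7→7]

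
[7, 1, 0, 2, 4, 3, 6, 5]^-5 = [0, 1, 2, 3, 4, 5, 6, 7]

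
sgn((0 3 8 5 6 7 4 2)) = -1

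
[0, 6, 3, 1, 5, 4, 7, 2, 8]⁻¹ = [0, 3, 7, 2, 5, 4, 1, 6, 8]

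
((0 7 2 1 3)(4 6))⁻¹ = (0 3 1 2 7)(4 6)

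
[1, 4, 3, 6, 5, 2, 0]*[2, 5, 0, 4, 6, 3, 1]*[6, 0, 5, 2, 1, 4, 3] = [4, 3, 1, 0, 2, 6, 5]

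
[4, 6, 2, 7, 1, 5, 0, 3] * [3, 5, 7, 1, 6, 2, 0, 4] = [6, 0, 7, 4, 5, 2, 3, 1]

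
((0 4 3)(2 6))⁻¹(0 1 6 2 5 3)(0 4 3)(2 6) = (0 4 1 2 6 5)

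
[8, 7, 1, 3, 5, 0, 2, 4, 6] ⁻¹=[5, 2, 6, 3, 7, 4, 8, 1, 0] 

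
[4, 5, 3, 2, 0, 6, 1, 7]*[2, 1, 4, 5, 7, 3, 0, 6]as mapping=[0→7, 1→3, 2→5, 3→4, 4→2, 5→0, 6→1, 7→6]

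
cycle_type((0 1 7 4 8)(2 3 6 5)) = 4.5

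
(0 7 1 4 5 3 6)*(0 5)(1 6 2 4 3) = (0 7 6 5 1 3 2 4)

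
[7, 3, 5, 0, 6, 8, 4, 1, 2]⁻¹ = [3, 7, 8, 1, 6, 2, 4, 0, 5]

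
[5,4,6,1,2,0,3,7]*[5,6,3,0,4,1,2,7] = [1,4,2,6,3,5,0,7]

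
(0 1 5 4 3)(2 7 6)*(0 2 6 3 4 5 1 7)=(0 7 3 2)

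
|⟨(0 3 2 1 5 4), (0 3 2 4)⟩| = 720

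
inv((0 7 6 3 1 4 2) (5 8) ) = (0 2 4 1 3 6 7) (5 8) 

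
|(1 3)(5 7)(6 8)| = 2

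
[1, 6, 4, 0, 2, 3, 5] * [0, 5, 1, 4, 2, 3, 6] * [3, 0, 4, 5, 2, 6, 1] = [6, 1, 4, 3, 0, 2, 5]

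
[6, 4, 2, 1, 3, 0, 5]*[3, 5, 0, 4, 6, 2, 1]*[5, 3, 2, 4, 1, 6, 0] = [3, 0, 5, 6, 1, 4, 2]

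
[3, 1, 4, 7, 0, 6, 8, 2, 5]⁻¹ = [4, 1, 7, 0, 2, 8, 5, 3, 6]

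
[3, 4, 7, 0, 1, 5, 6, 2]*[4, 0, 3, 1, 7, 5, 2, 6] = [1, 7, 6, 4, 0, 5, 2, 3]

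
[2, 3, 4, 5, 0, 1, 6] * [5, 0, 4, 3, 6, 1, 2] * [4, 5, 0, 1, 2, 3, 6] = [2, 1, 6, 5, 3, 4, 0]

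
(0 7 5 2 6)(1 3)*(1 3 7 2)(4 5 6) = (0 2 4 5 1 7 6)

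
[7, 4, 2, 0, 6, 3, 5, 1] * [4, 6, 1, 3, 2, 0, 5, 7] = [7, 2, 1, 4, 5, 3, 0, 6]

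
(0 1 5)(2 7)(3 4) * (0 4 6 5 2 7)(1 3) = (0 3 6 5 4 1 2)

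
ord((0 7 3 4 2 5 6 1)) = 8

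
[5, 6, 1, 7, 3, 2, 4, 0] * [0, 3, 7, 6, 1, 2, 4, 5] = [2, 4, 3, 5, 6, 7, 1, 0]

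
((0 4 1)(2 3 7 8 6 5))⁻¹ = (0 1 4)(2 5 6 8 7 3)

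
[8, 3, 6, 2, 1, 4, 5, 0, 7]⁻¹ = [7, 4, 3, 1, 5, 6, 2, 8, 0]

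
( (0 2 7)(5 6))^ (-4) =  (0 7 2)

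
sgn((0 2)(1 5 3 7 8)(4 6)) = 1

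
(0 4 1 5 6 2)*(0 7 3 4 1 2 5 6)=(0 1 6 5)(2 7 3 4)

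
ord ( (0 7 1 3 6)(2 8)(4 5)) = 10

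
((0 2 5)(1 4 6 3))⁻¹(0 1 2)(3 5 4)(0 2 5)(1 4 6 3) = (0 6 1)(2 4 5)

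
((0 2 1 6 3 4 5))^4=(0 3 2 4 1 5 6)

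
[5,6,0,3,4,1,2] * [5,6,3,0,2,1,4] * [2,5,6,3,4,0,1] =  [5,4,0,2,6,1,3]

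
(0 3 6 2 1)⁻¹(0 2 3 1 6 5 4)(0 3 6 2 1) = (0 2 5 4 3 1 6)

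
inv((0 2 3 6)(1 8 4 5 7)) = (0 6 3 2)(1 7 5 4 8)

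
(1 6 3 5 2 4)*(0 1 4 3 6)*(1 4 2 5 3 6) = (0 4 2 6 1)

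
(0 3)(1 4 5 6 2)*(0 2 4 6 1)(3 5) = (0 5 1 6 4 3 2)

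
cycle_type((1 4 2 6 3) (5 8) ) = 2.5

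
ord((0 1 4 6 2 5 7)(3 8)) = 14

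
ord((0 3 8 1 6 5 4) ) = 7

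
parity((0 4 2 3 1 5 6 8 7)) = even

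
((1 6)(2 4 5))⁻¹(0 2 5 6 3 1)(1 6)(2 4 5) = (0 4 2 1 3 6)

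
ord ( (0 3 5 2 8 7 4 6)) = 8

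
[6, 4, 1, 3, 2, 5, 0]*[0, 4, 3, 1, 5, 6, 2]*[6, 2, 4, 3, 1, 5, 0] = [4, 5, 1, 2, 3, 0, 6]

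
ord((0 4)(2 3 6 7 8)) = 10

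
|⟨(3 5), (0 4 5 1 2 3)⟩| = 24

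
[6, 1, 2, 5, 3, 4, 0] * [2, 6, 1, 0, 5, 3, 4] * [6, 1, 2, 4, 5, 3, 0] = [5, 0, 1, 4, 6, 3, 2]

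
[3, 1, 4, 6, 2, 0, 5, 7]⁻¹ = [5, 1, 4, 0, 2, 6, 3, 7]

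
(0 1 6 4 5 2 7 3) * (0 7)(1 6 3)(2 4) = (0 6 2)(1 3 7)(4 5)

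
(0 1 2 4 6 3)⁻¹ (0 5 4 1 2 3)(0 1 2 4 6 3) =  (0 1 5 6 2 4)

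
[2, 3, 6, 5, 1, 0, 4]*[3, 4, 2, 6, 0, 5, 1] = [2, 6, 1, 5, 4, 3, 0]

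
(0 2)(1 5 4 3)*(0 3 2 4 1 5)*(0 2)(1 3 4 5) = (0 5 3 1 2 4)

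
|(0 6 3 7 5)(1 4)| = 10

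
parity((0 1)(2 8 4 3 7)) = odd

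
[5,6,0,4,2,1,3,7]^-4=[6,4,1,0,5,3,2,7]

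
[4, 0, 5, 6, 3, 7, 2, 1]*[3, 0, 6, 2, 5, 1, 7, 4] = [5, 3, 1, 7, 2, 4, 6, 0] 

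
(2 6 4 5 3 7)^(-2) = (2 3 4)(5 6 7)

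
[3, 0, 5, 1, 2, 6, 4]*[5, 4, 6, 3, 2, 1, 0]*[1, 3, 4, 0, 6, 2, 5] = [0, 2, 3, 6, 5, 1, 4]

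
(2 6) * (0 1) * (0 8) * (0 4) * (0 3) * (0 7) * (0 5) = (0 1 8 4 3 7 5)(2 6)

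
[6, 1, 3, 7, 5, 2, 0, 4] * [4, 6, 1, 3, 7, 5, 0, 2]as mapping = [0→0, 1→6, 2→3, 3→2, 4→5, 5→1, 6→4, 7→7]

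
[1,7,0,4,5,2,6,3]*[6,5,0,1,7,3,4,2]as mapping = [0→5,1→2,2→6,3→7,4→3,5→0,6→4,7→1]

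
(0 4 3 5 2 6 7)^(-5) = (0 3 2 7 4 5 6)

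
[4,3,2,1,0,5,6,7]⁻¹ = [4,3,2,1,0,5,6,7]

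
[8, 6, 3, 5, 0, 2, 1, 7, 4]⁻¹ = [4, 6, 5, 2, 8, 3, 1, 7, 0]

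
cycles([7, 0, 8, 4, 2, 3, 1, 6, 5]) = (0 7 6 1)(2 8 5 3 4)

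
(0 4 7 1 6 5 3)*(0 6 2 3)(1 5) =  (0 4 7 5)(1 2 3 6)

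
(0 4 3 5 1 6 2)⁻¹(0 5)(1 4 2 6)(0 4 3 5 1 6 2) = (0 2 6 3)(1 4)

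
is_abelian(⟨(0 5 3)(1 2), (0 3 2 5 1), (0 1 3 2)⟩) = no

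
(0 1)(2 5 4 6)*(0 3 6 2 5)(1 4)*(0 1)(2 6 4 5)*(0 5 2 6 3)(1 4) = (0 2 4 3 1)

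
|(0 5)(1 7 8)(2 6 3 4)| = 12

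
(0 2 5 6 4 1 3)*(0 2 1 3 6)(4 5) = (0 1 6 5)(2 4 3)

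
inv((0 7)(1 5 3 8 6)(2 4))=(0 7)(1 6 8 3 5)(2 4)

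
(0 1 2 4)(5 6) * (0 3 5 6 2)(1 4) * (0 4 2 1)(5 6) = (0 2)(1 4 3 6 5)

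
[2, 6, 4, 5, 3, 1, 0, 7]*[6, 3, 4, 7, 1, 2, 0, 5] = [4, 0, 1, 2, 7, 3, 6, 5] 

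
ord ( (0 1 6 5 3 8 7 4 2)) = 9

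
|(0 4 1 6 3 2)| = 6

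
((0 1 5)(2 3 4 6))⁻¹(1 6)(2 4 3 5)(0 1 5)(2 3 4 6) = (0 3 6 4)(2 5)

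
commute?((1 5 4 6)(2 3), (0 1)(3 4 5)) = no:(1 5 4 6)(2 3)*(0 1)(3 4 5) = (0 1 3 2 4 6), (0 1)(3 4 5)*(1 5 4 6)(2 3) = (0 5 2 3 6 1)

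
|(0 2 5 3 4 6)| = 6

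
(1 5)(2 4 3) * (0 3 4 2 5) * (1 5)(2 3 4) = (0 4 2 3 1)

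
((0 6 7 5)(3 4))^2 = (0 7)(5 6)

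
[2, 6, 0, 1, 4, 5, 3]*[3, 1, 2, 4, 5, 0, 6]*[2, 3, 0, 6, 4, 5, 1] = [0, 1, 6, 3, 5, 2, 4]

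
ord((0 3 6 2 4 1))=6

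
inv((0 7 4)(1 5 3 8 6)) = (0 4 7)(1 6 8 3 5)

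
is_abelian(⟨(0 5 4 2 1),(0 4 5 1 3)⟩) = no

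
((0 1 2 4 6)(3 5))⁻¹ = (0 6 4 2 1)(3 5)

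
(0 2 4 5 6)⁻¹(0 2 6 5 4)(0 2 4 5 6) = (0 6 5 2 4)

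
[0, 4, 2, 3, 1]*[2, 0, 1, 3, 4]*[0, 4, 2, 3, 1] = [2, 1, 4, 3, 0] 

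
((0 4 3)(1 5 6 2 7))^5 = (0 3 4)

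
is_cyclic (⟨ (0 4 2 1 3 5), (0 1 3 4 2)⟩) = no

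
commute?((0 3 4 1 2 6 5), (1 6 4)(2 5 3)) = no:(0 3 4 1 2 6 5) * (1 6 4)(2 5 3) = (0 2 4 6 3 1 5), (1 6 4)(2 5 3) * (0 3 4 1 2 6 5) = (0 3 6 1 5 4 2)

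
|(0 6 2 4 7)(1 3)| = 10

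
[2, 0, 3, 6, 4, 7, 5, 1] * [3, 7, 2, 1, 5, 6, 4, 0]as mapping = [0→2, 1→3, 2→1, 3→4, 4→5, 5→0, 6→6, 7→7]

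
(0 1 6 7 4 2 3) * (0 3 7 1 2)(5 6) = (0 2 7 4)(1 5 6)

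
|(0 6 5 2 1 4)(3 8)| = 6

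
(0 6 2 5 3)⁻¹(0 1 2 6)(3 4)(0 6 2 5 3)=(0 4)(1 5 2 6)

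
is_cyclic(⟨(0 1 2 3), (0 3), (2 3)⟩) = no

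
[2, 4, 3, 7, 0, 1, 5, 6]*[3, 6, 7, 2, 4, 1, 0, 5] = [7, 4, 2, 5, 3, 6, 1, 0]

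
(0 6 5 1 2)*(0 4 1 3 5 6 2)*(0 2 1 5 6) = (0 1 2 4 5 3 6)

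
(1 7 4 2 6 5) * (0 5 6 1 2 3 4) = (0 5 2 1 7)(3 4)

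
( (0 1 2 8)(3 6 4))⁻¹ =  (0 8 2 1)(3 4 6)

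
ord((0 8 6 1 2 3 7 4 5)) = 9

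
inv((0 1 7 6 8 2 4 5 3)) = (0 3 5 4 2 8 6 7 1)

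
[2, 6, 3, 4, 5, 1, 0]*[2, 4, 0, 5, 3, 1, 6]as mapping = [0→0, 1→6, 2→5, 3→3, 4→1, 5→4, 6→2]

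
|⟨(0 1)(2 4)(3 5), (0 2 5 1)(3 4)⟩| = 72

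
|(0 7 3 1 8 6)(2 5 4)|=6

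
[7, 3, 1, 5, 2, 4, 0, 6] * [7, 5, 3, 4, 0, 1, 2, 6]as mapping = [0→6, 1→4, 2→5, 3→1, 4→3, 5→0, 6→7, 7→2]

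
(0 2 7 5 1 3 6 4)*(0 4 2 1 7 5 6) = (0 1 3)(2 5 7 6)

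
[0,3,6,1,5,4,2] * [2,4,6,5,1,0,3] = [2,5,3,4,0,1,6]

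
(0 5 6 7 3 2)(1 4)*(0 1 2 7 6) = (0 5)(1 4 2)(3 7)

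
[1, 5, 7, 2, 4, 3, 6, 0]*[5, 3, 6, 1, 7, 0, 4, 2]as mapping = [0→3, 1→0, 2→2, 3→6, 4→7, 5→1, 6→4, 7→5]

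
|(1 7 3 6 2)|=5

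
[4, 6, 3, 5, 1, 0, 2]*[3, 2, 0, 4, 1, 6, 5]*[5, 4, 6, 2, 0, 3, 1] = [4, 3, 0, 1, 6, 2, 5]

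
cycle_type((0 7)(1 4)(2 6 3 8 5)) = 2^2.5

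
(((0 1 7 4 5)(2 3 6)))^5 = (2 6 3)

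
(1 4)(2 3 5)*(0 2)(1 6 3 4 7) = (0 2 4 6 3 5)(1 7)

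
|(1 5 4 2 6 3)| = 6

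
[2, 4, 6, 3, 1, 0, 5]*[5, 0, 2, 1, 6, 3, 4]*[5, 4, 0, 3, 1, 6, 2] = [0, 2, 1, 4, 5, 6, 3]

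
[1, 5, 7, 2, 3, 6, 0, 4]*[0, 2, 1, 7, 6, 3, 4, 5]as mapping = [0→2, 1→3, 2→5, 3→1, 4→7, 5→4, 6→0, 7→6]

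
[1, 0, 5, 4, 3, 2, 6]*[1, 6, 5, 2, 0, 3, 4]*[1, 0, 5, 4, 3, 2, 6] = [6, 0, 4, 1, 5, 2, 3] 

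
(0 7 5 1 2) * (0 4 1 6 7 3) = (0 3)(1 2 4)(5 6 7)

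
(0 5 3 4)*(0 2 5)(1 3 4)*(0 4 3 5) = (0 4 2)(1 5 3)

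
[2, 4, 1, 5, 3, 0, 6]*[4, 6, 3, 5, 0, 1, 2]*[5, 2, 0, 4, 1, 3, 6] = [4, 5, 6, 2, 3, 1, 0]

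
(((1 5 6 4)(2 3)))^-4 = ()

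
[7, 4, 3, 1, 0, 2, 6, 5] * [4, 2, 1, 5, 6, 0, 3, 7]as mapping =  [0→7, 1→6, 2→5, 3→2, 4→4, 5→1, 6→3, 7→0]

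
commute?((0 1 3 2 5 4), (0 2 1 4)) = no:(0 1 3 2 5 4)*(0 2 1 4) = (0 4 2 5)(1 3), (0 2 1 4)*(0 1 3 2 5 4) = (0 5 4 1)(2 3)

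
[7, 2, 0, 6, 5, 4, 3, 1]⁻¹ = [2, 7, 1, 6, 5, 4, 3, 0]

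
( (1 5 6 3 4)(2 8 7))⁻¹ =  (1 4 3 6 5)(2 7 8)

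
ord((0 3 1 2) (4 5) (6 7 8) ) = 12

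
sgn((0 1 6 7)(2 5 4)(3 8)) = 1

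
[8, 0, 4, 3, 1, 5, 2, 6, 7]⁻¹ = [1, 4, 6, 3, 2, 5, 7, 8, 0]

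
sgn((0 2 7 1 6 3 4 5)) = -1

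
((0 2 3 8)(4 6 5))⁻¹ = (0 8 3 2)(4 5 6)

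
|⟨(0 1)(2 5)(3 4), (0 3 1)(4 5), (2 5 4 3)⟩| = 720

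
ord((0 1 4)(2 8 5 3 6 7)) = 6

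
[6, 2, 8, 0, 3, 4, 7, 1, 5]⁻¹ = [3, 7, 1, 4, 5, 8, 0, 6, 2]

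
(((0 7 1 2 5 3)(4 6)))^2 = (0 1 5)(2 3 7)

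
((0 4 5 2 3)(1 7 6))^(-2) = (0 2 4 3 5)(1 7 6)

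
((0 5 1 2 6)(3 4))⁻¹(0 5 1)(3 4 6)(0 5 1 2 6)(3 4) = (0 4 3)(1 2 5)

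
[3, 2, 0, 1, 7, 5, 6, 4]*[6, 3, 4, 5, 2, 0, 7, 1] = [5, 4, 6, 3, 1, 0, 7, 2]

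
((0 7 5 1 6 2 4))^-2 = (0 2 1 7 4 6 5)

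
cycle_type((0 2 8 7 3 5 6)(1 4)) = 2.7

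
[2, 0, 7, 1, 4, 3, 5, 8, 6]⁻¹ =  [1, 3, 0, 5, 4, 6, 8, 2, 7]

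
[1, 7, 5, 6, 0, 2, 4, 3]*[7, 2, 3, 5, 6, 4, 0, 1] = [2, 1, 4, 0, 7, 3, 6, 5]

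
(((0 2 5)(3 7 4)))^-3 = ()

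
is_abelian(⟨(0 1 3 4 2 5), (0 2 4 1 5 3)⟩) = no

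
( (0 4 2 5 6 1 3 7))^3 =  (0 5 3 4 6 7 2 1)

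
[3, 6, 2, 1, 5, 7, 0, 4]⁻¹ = [6, 3, 2, 0, 7, 4, 1, 5]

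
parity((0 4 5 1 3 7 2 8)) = odd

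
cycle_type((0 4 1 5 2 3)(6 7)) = 2.6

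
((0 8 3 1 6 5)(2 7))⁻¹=(0 5 6 1 3 8)(2 7)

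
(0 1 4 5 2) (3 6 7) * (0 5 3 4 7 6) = (0 1 7 4 3) (2 5) 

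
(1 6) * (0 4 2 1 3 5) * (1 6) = (0 4 2 6 3 5)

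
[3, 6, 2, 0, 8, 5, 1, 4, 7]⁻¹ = [3, 6, 2, 0, 7, 5, 1, 8, 4]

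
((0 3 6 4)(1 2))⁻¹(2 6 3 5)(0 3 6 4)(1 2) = (1 4 6 5)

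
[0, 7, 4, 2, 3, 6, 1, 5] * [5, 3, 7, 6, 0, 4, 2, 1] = [5, 1, 0, 7, 6, 2, 3, 4]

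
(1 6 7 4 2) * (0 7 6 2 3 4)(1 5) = (0 7)(1 2 5)(3 4)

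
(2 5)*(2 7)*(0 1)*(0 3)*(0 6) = (0 1 3 6)(2 5 7)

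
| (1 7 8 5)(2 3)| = 4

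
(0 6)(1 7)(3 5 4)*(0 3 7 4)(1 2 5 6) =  (0 1 4 7 2 5)(3 6)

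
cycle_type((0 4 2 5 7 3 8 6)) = 8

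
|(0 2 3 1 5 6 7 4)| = 8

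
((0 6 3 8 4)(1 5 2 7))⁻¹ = (0 4 8 3 6)(1 7 2 5)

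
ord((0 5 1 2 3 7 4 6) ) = 8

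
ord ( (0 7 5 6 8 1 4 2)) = 8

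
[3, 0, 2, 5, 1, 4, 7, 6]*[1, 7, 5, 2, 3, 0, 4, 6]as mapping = [0→2, 1→1, 2→5, 3→0, 4→7, 5→3, 6→6, 7→4]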